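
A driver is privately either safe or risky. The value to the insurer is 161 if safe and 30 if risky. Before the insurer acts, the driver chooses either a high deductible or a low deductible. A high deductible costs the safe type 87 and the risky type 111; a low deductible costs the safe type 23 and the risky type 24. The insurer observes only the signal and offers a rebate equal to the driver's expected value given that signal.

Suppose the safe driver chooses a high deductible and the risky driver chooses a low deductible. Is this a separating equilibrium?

If types separate, high deductible earns payment 161 and low deductible earns 30.
Safe: high deductible gives 161 − 87 = 74; low deductible gives 30 − 23 = 7. No deviation. ✓
Risky: low deductible gives 30 − 24 = 6; high deductible gives 161 − 111 = 50. Would deviate. ✗

No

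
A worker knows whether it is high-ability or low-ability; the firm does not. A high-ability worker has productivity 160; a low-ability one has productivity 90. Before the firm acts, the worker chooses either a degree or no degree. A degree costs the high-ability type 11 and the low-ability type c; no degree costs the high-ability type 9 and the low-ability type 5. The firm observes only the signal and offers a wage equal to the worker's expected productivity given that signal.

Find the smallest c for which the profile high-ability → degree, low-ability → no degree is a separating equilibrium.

75

Under separation: degree → high-ability (pays 160); no degree → low-ability (pays 90).
High-ability: 160 − 11 = 149 ≥ 90 − 9 = 81. Holds regardless of c. ✓
Low-ability: 90 − 5 ≥ 160 − c, so c ≥ 160 − 85 = 75.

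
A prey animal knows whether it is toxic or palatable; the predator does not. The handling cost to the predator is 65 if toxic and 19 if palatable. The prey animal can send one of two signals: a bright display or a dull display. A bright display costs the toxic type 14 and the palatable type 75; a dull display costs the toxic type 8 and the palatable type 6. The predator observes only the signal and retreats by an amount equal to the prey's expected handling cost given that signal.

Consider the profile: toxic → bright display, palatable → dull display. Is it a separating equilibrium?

Yes

Under separation the predator infers type exactly: bright display → toxic (pays 65), dull display → palatable (pays 19).
Toxic: bright display gives 65 − 14 = 51; dull display gives 19 − 8 = 11. No deviation. ✓
Palatable: dull display gives 19 − 6 = 13; bright display gives 65 − 75 = -10. No deviation. ✓
Both incentive constraints hold.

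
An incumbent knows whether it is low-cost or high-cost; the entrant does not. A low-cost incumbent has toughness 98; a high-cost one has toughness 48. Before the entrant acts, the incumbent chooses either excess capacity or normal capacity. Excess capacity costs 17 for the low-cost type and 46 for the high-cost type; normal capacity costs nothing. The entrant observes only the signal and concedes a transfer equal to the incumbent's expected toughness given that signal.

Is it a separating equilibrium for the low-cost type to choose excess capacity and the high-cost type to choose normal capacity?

No

Under separation the entrant infers type exactly: excess capacity → low-cost (pays 98), normal capacity → high-cost (pays 48).
Low-cost: excess capacity gives 98 − 17 = 81; normal capacity gives 48 − 0 = 48. No deviation. ✓
High-cost: normal capacity gives 48 − 0 = 48; excess capacity gives 98 − 46 = 52. Would deviate. ✗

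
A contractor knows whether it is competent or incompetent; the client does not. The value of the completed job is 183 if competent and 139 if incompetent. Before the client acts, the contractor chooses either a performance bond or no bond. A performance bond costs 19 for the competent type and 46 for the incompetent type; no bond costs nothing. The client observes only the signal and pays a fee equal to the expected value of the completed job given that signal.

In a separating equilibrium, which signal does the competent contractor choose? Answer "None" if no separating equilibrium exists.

bond

Try competent → bond, incompetent → no bond:
  If types separate, bond earns payment 183 and no bond earns 139.
  Competent: bond gives 183 − 19 = 164; no bond gives 139 − 0 = 139. No deviation. ✓
  Incompetent: no bond gives 139 − 0 = 139; bond gives 183 − 46 = 137. No deviation. ✓
Both hold — the competent type sends bond.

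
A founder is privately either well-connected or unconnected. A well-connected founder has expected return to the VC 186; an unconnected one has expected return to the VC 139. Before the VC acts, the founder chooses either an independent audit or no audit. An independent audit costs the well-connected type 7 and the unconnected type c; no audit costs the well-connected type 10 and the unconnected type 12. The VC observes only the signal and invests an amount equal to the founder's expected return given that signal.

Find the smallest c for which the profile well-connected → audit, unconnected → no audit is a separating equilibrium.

Under separation: audit → well-connected (pays 186); no audit → unconnected (pays 139).
Well-connected: 186 − 7 = 179 ≥ 139 − 10 = 129. Holds regardless of c. ✓
Unconnected: 139 − 12 ≥ 186 − c, so c ≥ 186 − 127 = 59.

59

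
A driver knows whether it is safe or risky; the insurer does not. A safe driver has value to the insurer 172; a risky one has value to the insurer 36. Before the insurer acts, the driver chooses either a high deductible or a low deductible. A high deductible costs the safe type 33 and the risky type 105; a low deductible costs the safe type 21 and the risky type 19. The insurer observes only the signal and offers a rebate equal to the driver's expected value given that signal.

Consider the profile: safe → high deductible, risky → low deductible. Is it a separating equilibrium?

If types separate, high deductible earns payment 172 and low deductible earns 36.
Safe: high deductible gives 172 − 33 = 139; low deductible gives 36 − 21 = 15. No deviation. ✓
Risky: low deductible gives 36 − 19 = 17; high deductible gives 172 − 105 = 67. Would deviate. ✗

No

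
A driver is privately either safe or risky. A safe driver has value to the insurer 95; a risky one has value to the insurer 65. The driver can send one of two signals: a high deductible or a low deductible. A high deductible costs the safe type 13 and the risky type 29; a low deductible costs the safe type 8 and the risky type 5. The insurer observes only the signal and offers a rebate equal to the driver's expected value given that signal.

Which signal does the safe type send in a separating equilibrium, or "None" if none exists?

None

Try safe → high deductible, risky → low deductible:
  If types separate, high deductible earns payment 95 and low deductible earns 65.
  Safe: high deductible gives 95 − 13 = 82; low deductible gives 65 − 8 = 57. No deviation. ✓
  Risky: low deductible gives 65 − 5 = 60; high deductible gives 95 − 29 = 66. Would deviate. ✗
Try safe → low deductible, risky → high deductible:
  If types separate, low deductible earns payment 95 and high deductible earns 65.
  Safe: low deductible gives 95 − 8 = 87; high deductible gives 65 − 13 = 52. No deviation. ✓
  Risky: high deductible gives 65 − 29 = 36; low deductible gives 95 − 5 = 90. Would deviate. ✗
Neither assignment is incentive-compatible.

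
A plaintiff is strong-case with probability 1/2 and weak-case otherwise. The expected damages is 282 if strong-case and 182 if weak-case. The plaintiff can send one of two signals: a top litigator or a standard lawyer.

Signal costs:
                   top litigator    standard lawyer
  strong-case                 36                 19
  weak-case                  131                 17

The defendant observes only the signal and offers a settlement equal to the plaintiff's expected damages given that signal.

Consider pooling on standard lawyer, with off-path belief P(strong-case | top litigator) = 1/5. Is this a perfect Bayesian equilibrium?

At the pooled signal (standard lawyer) the defendant holds the prior 1/2 and pays 1/2·282 + 1/2·182 = 232. Off-path (top litigator) belief 1/5 gives 1/5·282 + 4/5·182 = 202.
Strong-case: standard lawyer gives 232 − 19 = 213; top litigator gives 202 − 36 = 166. Stays. ✓
Weak-case: standard lawyer gives 232 − 17 = 215; top litigator gives 202 − 131 = 71. Stays. ✓

Yes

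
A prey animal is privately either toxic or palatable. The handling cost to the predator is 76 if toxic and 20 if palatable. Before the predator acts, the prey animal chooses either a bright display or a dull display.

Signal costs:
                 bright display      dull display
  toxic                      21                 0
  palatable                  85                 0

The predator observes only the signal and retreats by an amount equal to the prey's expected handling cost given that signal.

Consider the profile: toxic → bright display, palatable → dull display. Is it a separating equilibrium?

Under separation the predator infers type exactly: bright display → toxic (pays 76), dull display → palatable (pays 20).
Toxic: bright display gives 76 − 21 = 55; dull display gives 20 − 0 = 20. No deviation. ✓
Palatable: dull display gives 20 − 0 = 20; bright display gives 76 − 85 = -9. No deviation. ✓
Neither type gains from mimicking the other.

Yes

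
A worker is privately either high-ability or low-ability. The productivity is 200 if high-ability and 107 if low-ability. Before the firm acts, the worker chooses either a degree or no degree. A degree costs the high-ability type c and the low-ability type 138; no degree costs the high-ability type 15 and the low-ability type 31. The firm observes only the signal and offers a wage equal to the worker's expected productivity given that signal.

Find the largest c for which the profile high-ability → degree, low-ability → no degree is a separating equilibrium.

108

Under separation: degree → high-ability (pays 200); no degree → low-ability (pays 107).
Low-ability: 107 − 31 = 76 ≥ 200 − 138 = 62. Holds regardless of c. ✓
High-ability: 200 − c ≥ 107 − 15, so c ≤ 200 − 92 = 108.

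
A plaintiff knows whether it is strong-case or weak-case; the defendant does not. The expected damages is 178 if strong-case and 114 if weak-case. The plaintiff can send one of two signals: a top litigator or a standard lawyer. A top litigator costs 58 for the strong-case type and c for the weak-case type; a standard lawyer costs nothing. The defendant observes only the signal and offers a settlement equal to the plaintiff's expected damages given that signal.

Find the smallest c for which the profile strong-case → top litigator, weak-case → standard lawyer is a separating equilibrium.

64

Under separation: top litigator → strong-case (pays 178); standard lawyer → weak-case (pays 114).
Strong-case: 178 − 58 = 120 ≥ 114 − 0 = 114. Holds regardless of c. ✓
Weak-case: 114 − 0 ≥ 178 − c, so c ≥ 178 − 114 = 64.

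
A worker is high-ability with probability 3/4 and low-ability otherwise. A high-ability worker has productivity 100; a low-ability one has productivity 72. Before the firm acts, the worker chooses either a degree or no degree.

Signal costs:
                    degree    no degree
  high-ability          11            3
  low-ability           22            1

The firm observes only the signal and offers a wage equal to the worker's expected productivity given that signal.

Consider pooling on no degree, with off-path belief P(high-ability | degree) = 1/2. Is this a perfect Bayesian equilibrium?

On the equilibrium path (no degree) the firm holds the prior 3/4 and pays 3/4·100 + 1/4·72 = 93. Off-path (degree) belief 1/2 gives 1/2·100 + 1/2·72 = 86.
High-ability: no degree gives 93 − 3 = 90; degree gives 86 − 11 = 75. Stays. ✓
Low-ability: no degree gives 93 − 1 = 92; degree gives 86 − 22 = 64. Stays. ✓
Beliefs are Bayes-consistent on-path and both types best-respond.

Yes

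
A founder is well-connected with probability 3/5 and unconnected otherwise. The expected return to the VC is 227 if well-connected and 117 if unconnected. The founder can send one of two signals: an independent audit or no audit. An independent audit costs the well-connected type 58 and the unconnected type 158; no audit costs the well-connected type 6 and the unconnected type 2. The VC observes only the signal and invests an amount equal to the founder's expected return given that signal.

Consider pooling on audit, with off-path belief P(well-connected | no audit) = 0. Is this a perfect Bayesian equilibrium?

At the pooled signal (audit) the VC holds the prior 3/5 and pays 3/5·227 + 2/5·117 = 183. Off-path (no audit) belief 0 gives 0·227 + 1·117 = 117.
Well-connected: audit gives 183 − 58 = 125; no audit gives 117 − 6 = 111. Stays. ✓
Unconnected: audit gives 183 − 158 = 25; no audit gives 117 − 2 = 115. Deviates. ✗

No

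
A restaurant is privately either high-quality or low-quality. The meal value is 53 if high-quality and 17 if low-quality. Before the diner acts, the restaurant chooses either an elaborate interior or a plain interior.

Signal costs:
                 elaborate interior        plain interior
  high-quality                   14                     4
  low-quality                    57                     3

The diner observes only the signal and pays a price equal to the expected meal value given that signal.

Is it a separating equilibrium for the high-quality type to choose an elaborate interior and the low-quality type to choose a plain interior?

If types separate, elaborate interior earns payment 53 and plain interior earns 17.
High-quality: elaborate interior gives 53 − 14 = 39; plain interior gives 17 − 4 = 13. No deviation. ✓
Low-quality: plain interior gives 17 − 3 = 14; elaborate interior gives 53 − 57 = -4. No deviation. ✓
Both incentive constraints hold.

Yes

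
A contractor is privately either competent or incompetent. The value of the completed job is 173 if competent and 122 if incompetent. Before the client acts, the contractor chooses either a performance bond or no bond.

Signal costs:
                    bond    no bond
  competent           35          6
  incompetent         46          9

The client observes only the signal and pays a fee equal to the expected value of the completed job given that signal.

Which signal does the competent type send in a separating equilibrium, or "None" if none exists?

Try competent → bond, incompetent → no bond:
  If types separate, bond earns payment 173 and no bond earns 122.
  Competent: bond gives 173 − 35 = 138; no bond gives 122 − 6 = 116. No deviation. ✓
  Incompetent: no bond gives 122 − 9 = 113; bond gives 173 − 46 = 127. Would deviate. ✗
Try competent → no bond, incompetent → bond:
  If types separate, no bond earns payment 173 and bond earns 122.
  Competent: no bond gives 173 − 6 = 167; bond gives 122 − 35 = 87. No deviation. ✓
  Incompetent: bond gives 122 − 46 = 76; no bond gives 173 − 9 = 164. Would deviate. ✗
Neither assignment is incentive-compatible.

None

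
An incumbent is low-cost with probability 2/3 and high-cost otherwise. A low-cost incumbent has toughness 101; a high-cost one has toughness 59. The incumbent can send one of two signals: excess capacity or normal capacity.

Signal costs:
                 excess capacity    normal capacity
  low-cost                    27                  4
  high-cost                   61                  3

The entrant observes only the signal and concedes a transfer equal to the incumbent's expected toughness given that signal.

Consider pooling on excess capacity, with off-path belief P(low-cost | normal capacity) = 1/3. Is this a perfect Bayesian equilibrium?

At the pooled signal (excess capacity) the entrant holds the prior 2/3 and pays 2/3·101 + 1/3·59 = 87. Off-path (normal capacity) belief 1/3 gives 1/3·101 + 2/3·59 = 73.
Low-cost: excess capacity gives 87 − 27 = 60; normal capacity gives 73 − 4 = 69. Deviates. ✗
High-cost: excess capacity gives 87 − 61 = 26; normal capacity gives 73 − 3 = 70. Deviates. ✗

No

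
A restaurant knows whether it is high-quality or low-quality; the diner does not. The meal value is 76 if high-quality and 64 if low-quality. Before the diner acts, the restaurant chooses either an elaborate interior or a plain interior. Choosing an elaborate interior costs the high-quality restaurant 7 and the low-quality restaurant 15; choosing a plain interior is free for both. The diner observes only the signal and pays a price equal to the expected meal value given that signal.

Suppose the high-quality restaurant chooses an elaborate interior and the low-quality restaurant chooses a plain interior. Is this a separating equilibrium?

Yes

If types separate, elaborate interior earns payment 76 and plain interior earns 64.
High-quality: elaborate interior gives 76 − 7 = 69; plain interior gives 64 − 0 = 64. No deviation. ✓
Low-quality: plain interior gives 64 − 0 = 64; elaborate interior gives 76 − 15 = 61. No deviation. ✓
Both incentive constraints hold.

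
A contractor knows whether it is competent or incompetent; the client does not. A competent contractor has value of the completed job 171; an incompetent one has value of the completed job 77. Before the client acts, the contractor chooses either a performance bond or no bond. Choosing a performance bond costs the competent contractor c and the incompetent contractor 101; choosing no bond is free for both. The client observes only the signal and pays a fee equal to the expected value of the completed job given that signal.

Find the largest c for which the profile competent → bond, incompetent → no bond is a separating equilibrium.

Under separation: bond → competent (pays 171); no bond → incompetent (pays 77).
Incompetent: 77 − 0 = 77 ≥ 171 − 101 = 70. Holds regardless of c. ✓
Competent: 171 − c ≥ 77 − 0, so c ≤ 171 − 77 = 94.

94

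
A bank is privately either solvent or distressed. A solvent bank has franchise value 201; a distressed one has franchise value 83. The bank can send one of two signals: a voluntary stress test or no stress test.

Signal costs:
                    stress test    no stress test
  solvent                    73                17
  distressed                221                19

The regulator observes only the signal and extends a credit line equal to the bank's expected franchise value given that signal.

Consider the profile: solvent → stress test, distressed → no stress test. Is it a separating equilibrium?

Under separation the regulator infers type exactly: stress test → solvent (pays 201), no stress test → distressed (pays 83).
Solvent: stress test gives 201 − 73 = 128; no stress test gives 83 − 17 = 66. No deviation. ✓
Distressed: no stress test gives 83 − 19 = 64; stress test gives 201 − 221 = -20. No deviation. ✓
Neither type gains from mimicking the other.

Yes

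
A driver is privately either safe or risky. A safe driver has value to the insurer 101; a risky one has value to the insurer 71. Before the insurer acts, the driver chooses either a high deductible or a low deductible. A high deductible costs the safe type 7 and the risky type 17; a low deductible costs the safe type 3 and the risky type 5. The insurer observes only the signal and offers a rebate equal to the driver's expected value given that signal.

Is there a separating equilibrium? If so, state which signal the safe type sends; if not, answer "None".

None

Try safe → high deductible, risky → low deductible:
  Under separation the insurer infers type exactly: high deductible → safe (pays 101), low deductible → risky (pays 71).
  Safe: high deductible gives 101 − 7 = 94; low deductible gives 71 − 3 = 68. No deviation. ✓
  Risky: low deductible gives 71 − 5 = 66; high deductible gives 101 − 17 = 84. Would deviate. ✗
Try safe → low deductible, risky → high deductible:
  Under separation the insurer infers type exactly: low deductible → safe (pays 101), high deductible → risky (pays 71).
  Safe: low deductible gives 101 − 3 = 98; high deductible gives 71 − 7 = 64. No deviation. ✓
  Risky: high deductible gives 71 − 17 = 54; low deductible gives 101 − 5 = 96. Would deviate. ✗
Neither assignment is incentive-compatible.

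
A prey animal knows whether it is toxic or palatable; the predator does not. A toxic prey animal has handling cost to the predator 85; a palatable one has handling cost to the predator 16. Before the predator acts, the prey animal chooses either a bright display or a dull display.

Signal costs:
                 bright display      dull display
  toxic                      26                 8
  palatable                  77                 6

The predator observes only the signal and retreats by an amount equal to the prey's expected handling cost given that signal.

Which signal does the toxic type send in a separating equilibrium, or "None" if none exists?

Try toxic → bright display, palatable → dull display:
  If types separate, bright display earns payment 85 and dull display earns 16.
  Toxic: bright display gives 85 − 26 = 59; dull display gives 16 − 8 = 8. No deviation. ✓
  Palatable: dull display gives 16 − 6 = 10; bright display gives 85 − 77 = 8. No deviation. ✓
Both hold — the toxic type sends bright display.

bright display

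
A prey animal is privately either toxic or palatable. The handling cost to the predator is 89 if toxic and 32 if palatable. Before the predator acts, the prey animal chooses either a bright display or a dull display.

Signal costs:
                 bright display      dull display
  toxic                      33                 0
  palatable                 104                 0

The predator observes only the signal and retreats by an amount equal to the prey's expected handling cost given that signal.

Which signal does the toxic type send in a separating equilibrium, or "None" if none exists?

bright display

Try toxic → bright display, palatable → dull display:
  If types separate, bright display earns payment 89 and dull display earns 32.
  Toxic: bright display gives 89 − 33 = 56; dull display gives 32 − 0 = 32. No deviation. ✓
  Palatable: dull display gives 32 − 0 = 32; bright display gives 89 − 104 = -15. No deviation. ✓
Both hold — the toxic type sends bright display.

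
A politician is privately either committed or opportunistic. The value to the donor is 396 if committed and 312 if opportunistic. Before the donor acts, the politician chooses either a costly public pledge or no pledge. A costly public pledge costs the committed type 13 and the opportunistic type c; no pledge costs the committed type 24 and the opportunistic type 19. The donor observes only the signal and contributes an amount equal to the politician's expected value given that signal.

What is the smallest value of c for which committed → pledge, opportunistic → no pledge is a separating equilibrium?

103

Under separation: pledge → committed (pays 396); no pledge → opportunistic (pays 312).
Committed: 396 − 13 = 383 ≥ 312 − 24 = 288. Holds regardless of c. ✓
Opportunistic: 312 − 19 ≥ 396 − c, so c ≥ 396 − 293 = 103.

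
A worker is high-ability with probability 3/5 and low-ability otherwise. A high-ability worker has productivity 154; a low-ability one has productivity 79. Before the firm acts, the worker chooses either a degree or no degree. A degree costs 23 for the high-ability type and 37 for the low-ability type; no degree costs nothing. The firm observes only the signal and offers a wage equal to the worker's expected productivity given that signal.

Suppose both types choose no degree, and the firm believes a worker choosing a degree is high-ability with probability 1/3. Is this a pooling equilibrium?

At the pooled signal (no degree) the firm holds the prior 3/5 and pays 3/5·154 + 2/5·79 = 124. Off-path (degree) belief 1/3 gives 1/3·154 + 2/3·79 = 104.
High-ability: no degree gives 124 − 0 = 124; degree gives 104 − 23 = 81. Stays. ✓
Low-ability: no degree gives 124 − 0 = 124; degree gives 104 − 37 = 67. Stays. ✓

Yes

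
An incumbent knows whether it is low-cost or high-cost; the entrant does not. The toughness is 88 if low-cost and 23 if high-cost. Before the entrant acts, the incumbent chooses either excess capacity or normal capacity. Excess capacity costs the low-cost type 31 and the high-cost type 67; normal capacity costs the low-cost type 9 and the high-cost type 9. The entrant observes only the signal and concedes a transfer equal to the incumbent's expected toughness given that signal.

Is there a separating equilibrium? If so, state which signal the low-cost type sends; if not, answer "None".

None

Try low-cost → excess capacity, high-cost → normal capacity:
  Under separation the entrant infers type exactly: excess capacity → low-cost (pays 88), normal capacity → high-cost (pays 23).
  Low-cost: excess capacity gives 88 − 31 = 57; normal capacity gives 23 − 9 = 14. No deviation. ✓
  High-cost: normal capacity gives 23 − 9 = 14; excess capacity gives 88 − 67 = 21. Would deviate. ✗
Try low-cost → normal capacity, high-cost → excess capacity:
  Under separation the entrant infers type exactly: normal capacity → low-cost (pays 88), excess capacity → high-cost (pays 23).
  Low-cost: normal capacity gives 88 − 9 = 79; excess capacity gives 23 − 31 = -8. No deviation. ✓
  High-cost: excess capacity gives 23 − 67 = -44; normal capacity gives 88 − 9 = 79. Would deviate. ✗
Neither assignment is incentive-compatible.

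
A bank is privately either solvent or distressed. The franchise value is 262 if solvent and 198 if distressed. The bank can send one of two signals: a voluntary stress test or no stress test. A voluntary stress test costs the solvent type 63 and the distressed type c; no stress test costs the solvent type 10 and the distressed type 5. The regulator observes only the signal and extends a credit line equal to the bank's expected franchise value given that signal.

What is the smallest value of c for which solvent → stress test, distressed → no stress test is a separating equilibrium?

69

Under separation: stress test → solvent (pays 262); no stress test → distressed (pays 198).
Solvent: 262 − 63 = 199 ≥ 198 − 10 = 188. Holds regardless of c. ✓
Distressed: 198 − 5 ≥ 262 − c, so c ≥ 262 − 193 = 69.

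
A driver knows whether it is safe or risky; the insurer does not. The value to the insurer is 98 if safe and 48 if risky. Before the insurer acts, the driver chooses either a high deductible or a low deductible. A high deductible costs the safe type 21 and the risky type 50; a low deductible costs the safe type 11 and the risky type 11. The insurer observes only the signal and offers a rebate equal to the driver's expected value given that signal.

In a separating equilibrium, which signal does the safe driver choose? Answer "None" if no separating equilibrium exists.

Try safe → high deductible, risky → low deductible:
  Under separation the insurer infers type exactly: high deductible → safe (pays 98), low deductible → risky (pays 48).
  Safe: high deductible gives 98 − 21 = 77; low deductible gives 48 − 11 = 37. No deviation. ✓
  Risky: low deductible gives 48 − 11 = 37; high deductible gives 98 − 50 = 48. Would deviate. ✗
Try safe → low deductible, risky → high deductible:
  Under separation the insurer infers type exactly: low deductible → safe (pays 98), high deductible → risky (pays 48).
  Safe: low deductible gives 98 − 11 = 87; high deductible gives 48 − 21 = 27. No deviation. ✓
  Risky: high deductible gives 48 − 50 = -2; low deductible gives 98 − 11 = 87. Would deviate. ✗
Neither assignment is incentive-compatible.

None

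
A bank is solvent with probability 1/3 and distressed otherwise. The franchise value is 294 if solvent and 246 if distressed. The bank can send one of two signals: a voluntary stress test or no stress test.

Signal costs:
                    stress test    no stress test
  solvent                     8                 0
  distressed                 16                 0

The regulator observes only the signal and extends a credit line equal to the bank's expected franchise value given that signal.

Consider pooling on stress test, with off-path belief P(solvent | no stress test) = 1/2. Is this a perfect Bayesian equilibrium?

No

At the pooled signal (stress test) the regulator holds the prior 1/3 and pays 1/3·294 + 2/3·246 = 262. Off-path (no stress test) belief 1/2 gives 1/2·294 + 1/2·246 = 270.
Solvent: stress test gives 262 − 8 = 254; no stress test gives 270 − 0 = 270. Deviates. ✗
Distressed: stress test gives 262 − 16 = 246; no stress test gives 270 − 0 = 270. Deviates. ✗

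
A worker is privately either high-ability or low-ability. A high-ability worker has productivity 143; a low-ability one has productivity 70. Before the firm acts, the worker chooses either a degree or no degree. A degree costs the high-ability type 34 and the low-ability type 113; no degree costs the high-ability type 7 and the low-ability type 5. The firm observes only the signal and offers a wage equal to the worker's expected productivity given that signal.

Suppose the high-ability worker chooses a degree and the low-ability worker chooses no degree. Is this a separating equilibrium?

If types separate, degree earns payment 143 and no degree earns 70.
High-ability: degree gives 143 − 34 = 109; no degree gives 70 − 7 = 63. No deviation. ✓
Low-ability: no degree gives 70 − 5 = 65; degree gives 143 − 113 = 30. No deviation. ✓
Both incentive constraints hold.

Yes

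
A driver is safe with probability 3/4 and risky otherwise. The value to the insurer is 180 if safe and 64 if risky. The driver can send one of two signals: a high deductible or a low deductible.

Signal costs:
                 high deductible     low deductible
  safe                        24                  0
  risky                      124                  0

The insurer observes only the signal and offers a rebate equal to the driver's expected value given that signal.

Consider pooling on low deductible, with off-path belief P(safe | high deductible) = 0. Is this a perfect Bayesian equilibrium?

Yes

At the pooled signal (low deductible) the insurer holds the prior 3/4 and pays 3/4·180 + 1/4·64 = 151. Off-path (high deductible) belief 0 gives 0·180 + 1·64 = 64.
Safe: low deductible gives 151 − 0 = 151; high deductible gives 64 − 24 = 40. Stays. ✓
Risky: low deductible gives 151 − 0 = 151; high deductible gives 64 − 124 = -60. Stays. ✓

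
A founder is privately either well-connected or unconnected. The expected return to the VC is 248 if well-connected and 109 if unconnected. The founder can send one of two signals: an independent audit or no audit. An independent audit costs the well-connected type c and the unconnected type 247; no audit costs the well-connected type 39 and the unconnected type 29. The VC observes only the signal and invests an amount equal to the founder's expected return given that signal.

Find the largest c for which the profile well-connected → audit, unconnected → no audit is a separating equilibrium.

178

Under separation: audit → well-connected (pays 248); no audit → unconnected (pays 109).
Unconnected: 109 − 29 = 80 ≥ 248 − 247 = 1. Holds regardless of c. ✓
Well-connected: 248 − c ≥ 109 − 39, so c ≤ 248 − 70 = 178.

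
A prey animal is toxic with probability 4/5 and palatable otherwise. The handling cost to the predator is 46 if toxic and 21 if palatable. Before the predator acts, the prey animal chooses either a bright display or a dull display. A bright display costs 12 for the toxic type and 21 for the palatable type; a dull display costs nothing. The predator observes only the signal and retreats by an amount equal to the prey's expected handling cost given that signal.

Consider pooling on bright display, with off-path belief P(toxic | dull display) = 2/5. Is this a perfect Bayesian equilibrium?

On the equilibrium path (bright display) the predator holds the prior 4/5 and pays 4/5·46 + 1/5·21 = 41. Off-path (dull display) belief 2/5 gives 2/5·46 + 3/5·21 = 31.
Toxic: bright display gives 41 − 12 = 29; dull display gives 31 − 0 = 31. Deviates. ✗
Palatable: bright display gives 41 − 21 = 20; dull display gives 31 − 0 = 31. Deviates. ✗

No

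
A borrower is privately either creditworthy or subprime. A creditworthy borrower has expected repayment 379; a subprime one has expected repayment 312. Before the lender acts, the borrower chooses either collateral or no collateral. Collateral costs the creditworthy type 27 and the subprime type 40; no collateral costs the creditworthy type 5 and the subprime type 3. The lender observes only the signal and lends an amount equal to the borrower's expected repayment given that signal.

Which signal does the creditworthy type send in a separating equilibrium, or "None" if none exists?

None

Try creditworthy → collateral, subprime → no collateral:
  If types separate, collateral earns payment 379 and no collateral earns 312.
  Creditworthy: collateral gives 379 − 27 = 352; no collateral gives 312 − 5 = 307. No deviation. ✓
  Subprime: no collateral gives 312 − 3 = 309; collateral gives 379 − 40 = 339. Would deviate. ✗
Try creditworthy → no collateral, subprime → collateral:
  If types separate, no collateral earns payment 379 and collateral earns 312.
  Creditworthy: no collateral gives 379 − 5 = 374; collateral gives 312 − 27 = 285. No deviation. ✓
  Subprime: collateral gives 312 − 40 = 272; no collateral gives 379 − 3 = 376. Would deviate. ✗
Neither assignment is incentive-compatible.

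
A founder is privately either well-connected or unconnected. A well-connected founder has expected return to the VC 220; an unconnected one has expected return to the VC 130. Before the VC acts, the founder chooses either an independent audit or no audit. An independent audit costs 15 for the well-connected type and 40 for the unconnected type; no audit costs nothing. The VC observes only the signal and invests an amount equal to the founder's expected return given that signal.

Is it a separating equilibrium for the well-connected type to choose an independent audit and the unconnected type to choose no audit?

Under separation the VC infers type exactly: audit → well-connected (pays 220), no audit → unconnected (pays 130).
Well-connected: audit gives 220 − 15 = 205; no audit gives 130 − 0 = 130. No deviation. ✓
Unconnected: no audit gives 130 − 0 = 130; audit gives 220 − 40 = 180. Would deviate. ✗

No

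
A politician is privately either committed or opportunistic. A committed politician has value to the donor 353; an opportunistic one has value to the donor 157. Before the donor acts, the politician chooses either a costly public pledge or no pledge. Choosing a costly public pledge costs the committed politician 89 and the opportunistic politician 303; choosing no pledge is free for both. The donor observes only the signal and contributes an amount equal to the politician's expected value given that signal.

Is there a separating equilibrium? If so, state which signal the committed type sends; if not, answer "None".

pledge

Try committed → pledge, opportunistic → no pledge:
  Under separation the donor infers type exactly: pledge → committed (pays 353), no pledge → opportunistic (pays 157).
  Committed: pledge gives 353 − 89 = 264; no pledge gives 157 − 0 = 157. No deviation. ✓
  Opportunistic: no pledge gives 157 − 0 = 157; pledge gives 353 − 303 = 50. No deviation. ✓
Both hold — the committed type sends pledge.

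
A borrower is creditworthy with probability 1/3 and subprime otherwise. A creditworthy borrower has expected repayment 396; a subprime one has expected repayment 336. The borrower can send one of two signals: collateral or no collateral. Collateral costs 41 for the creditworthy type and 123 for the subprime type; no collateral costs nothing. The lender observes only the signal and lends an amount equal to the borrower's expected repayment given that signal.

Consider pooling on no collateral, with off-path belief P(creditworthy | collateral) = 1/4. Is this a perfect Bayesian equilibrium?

Yes

At the pooled signal (no collateral) the lender holds the prior 1/3 and pays 1/3·396 + 2/3·336 = 356. Off-path (collateral) belief 1/4 gives 1/4·396 + 3/4·336 = 351.
Creditworthy: no collateral gives 356 − 0 = 356; collateral gives 351 − 41 = 310. Stays. ✓
Subprime: no collateral gives 356 − 0 = 356; collateral gives 351 − 123 = 228. Stays. ✓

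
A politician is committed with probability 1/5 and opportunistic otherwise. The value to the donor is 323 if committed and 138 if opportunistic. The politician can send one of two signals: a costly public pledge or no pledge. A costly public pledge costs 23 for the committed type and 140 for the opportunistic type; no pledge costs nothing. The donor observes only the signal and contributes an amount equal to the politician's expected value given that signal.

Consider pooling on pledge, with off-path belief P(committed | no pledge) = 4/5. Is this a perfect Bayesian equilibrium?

No

At the pooled signal (pledge) the donor holds the prior 1/5 and pays 1/5·323 + 4/5·138 = 175. Off-path (no pledge) belief 4/5 gives 4/5·323 + 1/5·138 = 286.
Committed: pledge gives 175 − 23 = 152; no pledge gives 286 − 0 = 286. Deviates. ✗
Opportunistic: pledge gives 175 − 140 = 35; no pledge gives 286 − 0 = 286. Deviates. ✗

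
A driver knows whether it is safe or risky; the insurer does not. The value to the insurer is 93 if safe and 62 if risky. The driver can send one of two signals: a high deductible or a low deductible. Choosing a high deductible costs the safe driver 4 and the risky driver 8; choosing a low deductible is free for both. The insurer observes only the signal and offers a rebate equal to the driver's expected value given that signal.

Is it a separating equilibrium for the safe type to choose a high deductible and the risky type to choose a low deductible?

No

If types separate, high deductible earns payment 93 and low deductible earns 62.
Safe: high deductible gives 93 − 4 = 89; low deductible gives 62 − 0 = 62. No deviation. ✓
Risky: low deductible gives 62 − 0 = 62; high deductible gives 93 − 8 = 85. Would deviate. ✗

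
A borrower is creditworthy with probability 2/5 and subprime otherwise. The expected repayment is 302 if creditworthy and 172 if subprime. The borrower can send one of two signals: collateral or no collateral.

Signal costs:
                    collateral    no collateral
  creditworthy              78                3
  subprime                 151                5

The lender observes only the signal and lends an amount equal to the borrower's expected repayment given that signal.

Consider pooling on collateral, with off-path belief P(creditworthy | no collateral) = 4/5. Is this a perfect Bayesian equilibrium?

At the pooled signal (collateral) the lender holds the prior 2/5 and pays 2/5·302 + 3/5·172 = 224. Off-path (no collateral) belief 4/5 gives 4/5·302 + 1/5·172 = 276.
Creditworthy: collateral gives 224 − 78 = 146; no collateral gives 276 − 3 = 273. Deviates. ✗
Subprime: collateral gives 224 − 151 = 73; no collateral gives 276 − 5 = 271. Deviates. ✗

No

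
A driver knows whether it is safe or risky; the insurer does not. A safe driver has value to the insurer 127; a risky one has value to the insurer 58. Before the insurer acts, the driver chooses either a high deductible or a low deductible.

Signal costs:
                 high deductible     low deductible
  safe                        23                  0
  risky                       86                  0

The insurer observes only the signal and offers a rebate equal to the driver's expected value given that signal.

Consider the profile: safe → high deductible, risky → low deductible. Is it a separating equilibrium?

If types separate, high deductible earns payment 127 and low deductible earns 58.
Safe: high deductible gives 127 − 23 = 104; low deductible gives 58 − 0 = 58. No deviation. ✓
Risky: low deductible gives 58 − 0 = 58; high deductible gives 127 − 86 = 41. No deviation. ✓
Both incentive constraints hold.

Yes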